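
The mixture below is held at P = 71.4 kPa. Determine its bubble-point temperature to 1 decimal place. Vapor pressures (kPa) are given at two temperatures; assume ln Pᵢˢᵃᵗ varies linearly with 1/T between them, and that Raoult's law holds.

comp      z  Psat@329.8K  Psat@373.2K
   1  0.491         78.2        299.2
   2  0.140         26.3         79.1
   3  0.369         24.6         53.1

T = 340.5 K

Bubble-point temperature: ΣzᵢPᵢˢᵃᵗ(T) = P. Interpolate ln Pᵢˢᵃᵗ = aᵢ + bᵢ/T.
  T = 329.8 K: ΣzᵢPᵢˢᵃᵗ = 51.16 kPa
  T = 373.2 K: ΣzᵢPᵢˢᵃᵗ = 177.58 kPa
  T = 351.5 K: ΣzᵢPᵢˢᵃᵗ = 98.54 kPa
  T = 340.6 K: ΣzᵢPᵢˢᵃᵗ = 71.53 kPa
  T = 335.2 K: ΣzᵢPᵢˢᵃᵗ = 60.63 kPa
  T = 337.9 K: ΣzᵢPᵢˢᵃᵗ = 65.89 kPa
Interpolating between 337.9 K and 340.6 K gives T ≈ 340.5 K.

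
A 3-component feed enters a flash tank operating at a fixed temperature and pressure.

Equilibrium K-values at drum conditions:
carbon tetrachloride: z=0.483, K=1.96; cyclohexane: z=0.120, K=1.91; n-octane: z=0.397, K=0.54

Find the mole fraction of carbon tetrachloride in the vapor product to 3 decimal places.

Newton–Raphson from β = 0.7:
  β = 0.700: g = 0.0747, g' = -0.379 → β = 0.897
  β = 0.897: g = -0.0016, g' = -0.402 → β = 0.893
Converged at β = 0.893.
Compositions from xᵢ = zᵢ/(1+β(Kᵢ−1)), yᵢ = Kᵢxᵢ:
  carbon tetrachloride: x = 0.260, y = 0.510
  cyclohexane: x = 0.066, y = 0.126
  n-octane: x = 0.674, y = 0.364

y_carbon tetrachloride = 0.510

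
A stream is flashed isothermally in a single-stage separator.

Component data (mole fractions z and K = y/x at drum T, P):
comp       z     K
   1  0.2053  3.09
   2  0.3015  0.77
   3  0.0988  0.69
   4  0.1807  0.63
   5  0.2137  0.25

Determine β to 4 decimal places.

β = 0.1121

Rachford–Rice: g(β) = Σ zᵢ(Kᵢ−1)/(1+β(Kᵢ−1)) = 0.
Feasibility: ΣzᵢKᵢ = 1.1020, Σzᵢ/Kᵢ = 1.7428 — both > 1, two phases present.
Newton–Raphson from β = 0.5:
  β = 0.5000: g = -0.24326, g' = -0.5931 → β = 0.0898
  β = 0.0898: g = 0.01793, g' = -0.8270 → β = 0.1115
  β = 0.1115: g = 0.00045, g' = -0.7869 → β = 0.1121
Converged at β = 0.1121.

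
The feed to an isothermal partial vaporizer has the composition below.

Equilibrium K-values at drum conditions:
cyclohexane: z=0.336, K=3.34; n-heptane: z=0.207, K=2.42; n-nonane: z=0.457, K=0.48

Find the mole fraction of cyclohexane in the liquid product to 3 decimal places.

x_cyclohexane = 0.116

Material balance + equilibrium reduce to Σ zᵢ(Kᵢ−1)/(1+ψ(Kᵢ−1)) = 0.
g(0) = ΣzᵢKᵢ − 1 = 0.843 and g(1) = 1 − Σzᵢ/Kᵢ = -0.138, so a root lies in (0, 1).
Newton–Raphson from ψ = 0.5:
  ψ = 0.500: g = 0.2131, g' = -0.759 → ψ = 0.781
  ψ = 0.781: g = 0.0175, g' = -0.674 → ψ = 0.807
Converged at ψ = 0.807.
Compositions from xᵢ = zᵢ/(1+ψ(Kᵢ−1)), yᵢ = Kᵢxᵢ:
  cyclohexane: x = 0.116, y = 0.389
  n-heptane: x = 0.096, y = 0.234
  n-nonane: x = 0.787, y = 0.378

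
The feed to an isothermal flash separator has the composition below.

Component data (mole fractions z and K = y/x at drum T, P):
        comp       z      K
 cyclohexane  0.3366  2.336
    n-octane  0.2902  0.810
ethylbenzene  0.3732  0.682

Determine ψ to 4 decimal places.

ψ = 0.7696

Let ψ = V/F and solve Σ zᵢ(Kᵢ−1)/(1+ψ(Kᵢ−1)) = 0.
Check two-phase: ΣzᵢKᵢ = 1.2759 > 1 and Σzᵢ/Kᵢ = 1.0496 > 1, so g(0) = 0.2759 > 0 and g(1) = -0.0496 < 0.
Iterate (Newton) starting at ψ = 0.5:
  ψ = 0.5000: g = 0.06756, g' = -0.2821 → ψ = 0.7395
  ψ = 0.7395: g = 0.00689, g' = -0.2307 → ψ = 0.7694
  ψ = 0.7694: g = 0.00006, g' = -0.2266 → ψ = 0.7696
Converged at ψ = 0.7696.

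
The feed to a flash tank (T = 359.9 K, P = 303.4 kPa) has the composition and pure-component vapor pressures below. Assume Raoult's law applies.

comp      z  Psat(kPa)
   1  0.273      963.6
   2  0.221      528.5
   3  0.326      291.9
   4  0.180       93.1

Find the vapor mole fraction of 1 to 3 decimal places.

y_1 = 0.307

Raoult's law: Kᵢ = Pᵢˢᵃᵗ/P = Pᵢˢᵃᵗ/303.4.
  K_1 = 963.6/303.4 = 3.17601, K_2 = 528.5/303.4 = 1.74192, K_3 = 291.9/303.4 = 0.96210, K_4 = 93.1/303.4 = 0.30686
Newton iteration, β⁰ = 0.5:
  β = 0.500: g = 0.2006, g' = -0.564 → β = 0.855
  β = 0.855: g = -0.0114, g' = -0.726 → β = 0.840
Converged at β = 0.840.
Compositions from xᵢ = zᵢ/(1+β(Kᵢ−1)), yᵢ = Kᵢxᵢ:
  1: x = 0.097, y = 0.307
  2: x = 0.136, y = 0.237
  3: x = 0.337, y = 0.324
  4: x = 0.431, y = 0.132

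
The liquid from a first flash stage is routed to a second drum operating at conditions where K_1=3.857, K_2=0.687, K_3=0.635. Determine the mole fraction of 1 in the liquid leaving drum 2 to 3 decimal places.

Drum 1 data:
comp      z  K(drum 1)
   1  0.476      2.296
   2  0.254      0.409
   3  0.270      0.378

x_1 (drum 2) = 0.107

Drum 1:
Material balance + equilibrium reduce to Σ zᵢ(Kᵢ−1)/(1+ψ₁(Kᵢ−1)) = 0.
Feasibility: ΣzᵢKᵢ = 1.299, Σzᵢ/Kᵢ = 1.543 — both > 1, two phases present.
Iterate (Newton) starting at ψ₁ = 0.5:
  ψ₁ = 0.500: g = -0.0825, g' = -0.693 → ψ₁ = 0.381
  ψ₁ = 0.381: g = -0.0009, g' = -0.685 → ψ₁ = 0.380
Converged at ψ₁ = 0.380.
Drum-1 compositions:
  1: x = 0.319, y = 0.732
  2: x = 0.328, y = 0.134
  3: x = 0.353, y = 0.134
Drum-2 feed = drum-1 liquid: z₂ = (0.3190, 0.3275, 0.3535).
Drum 2:
Material balance + equilibrium reduce to Σ zᵢ(Kᵢ−1)/(1+ψ₂(Kᵢ−1)) = 0.
Check two-phase: ΣzᵢKᵢ = 1.680 > 1 and Σzᵢ/Kᵢ = 1.116 > 1, so g(0) = 0.680 > 0 and g(1) = -0.116 < 0.
Newton–Raphson from ψ₂ = 0.51:
  ψ₂ = 0.510: g = 0.0904, g' = -0.548 → ψ₂ = 0.675
  ψ₂ = 0.675: g = 0.0100, g' = -0.438 → ψ₂ = 0.698
Converged at ψ₂ = 0.698.
  1: x = 0.107, y = 0.411
  2: x = 0.419, y = 0.288
  3: x = 0.474, y = 0.301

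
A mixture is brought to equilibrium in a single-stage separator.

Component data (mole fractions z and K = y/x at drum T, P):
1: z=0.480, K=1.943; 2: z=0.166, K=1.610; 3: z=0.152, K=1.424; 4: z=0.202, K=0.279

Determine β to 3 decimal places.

β = 0.837

Rachford–Rice: g(β) = Σ zᵢ(Kᵢ−1)/(1+β(Kᵢ−1)) = 0.
Check two-phase: ΣzᵢKᵢ = 1.473 > 1 and Σzᵢ/Kᵢ = 1.181 > 1, so g(0) = 0.473 > 0 and g(1) = -0.181 < 0.
Newton iteration, β⁰ = 0.5:
  β = 0.500: g = 0.2106, g' = -0.509 → β = 0.914
  β = 0.914: g = -0.0725, g' = -1.066 → β = 0.846
  β = 0.846: g = -0.0074, g' = -0.864 → β = 0.837
Converged at β = 0.837.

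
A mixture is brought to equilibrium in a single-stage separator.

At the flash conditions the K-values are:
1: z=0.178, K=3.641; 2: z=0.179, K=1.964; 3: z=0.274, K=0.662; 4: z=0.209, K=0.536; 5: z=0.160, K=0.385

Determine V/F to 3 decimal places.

V/F = 0.394

Rachford–Rice: g(V/F) = Σ zᵢ(Kᵢ−1)/(1+V/F(Kᵢ−1)) = 0.
Check two-phase: ΣzᵢKᵢ = 1.355 > 1 and Σzᵢ/Kᵢ = 1.359 > 1, so g(0) = 0.355 > 0 and g(1) = -0.359 < 0.
Newton iteration, V/F⁰ = 0.5:
  V/F = 0.500: g = -0.0608, g' = -0.554 → V/F = 0.390
  V/F = 0.390: g = 0.0023, g' = -0.602 → V/F = 0.394
Converged at V/F = 0.394.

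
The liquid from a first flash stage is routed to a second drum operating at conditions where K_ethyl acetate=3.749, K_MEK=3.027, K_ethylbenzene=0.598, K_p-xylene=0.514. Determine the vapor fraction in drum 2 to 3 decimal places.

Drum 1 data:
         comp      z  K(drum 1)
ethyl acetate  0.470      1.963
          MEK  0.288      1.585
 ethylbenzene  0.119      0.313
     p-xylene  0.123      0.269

V/F (drum 2) = 0.826

Drum 1:
Material balance + equilibrium reduce to Σ zᵢ(Kᵢ−1)/(1+ψ₁(Kᵢ−1)) = 0.
Check two-phase: ΣzᵢKᵢ = 1.449 > 1 and Σzᵢ/Kᵢ = 1.259 > 1, so g(0) = 0.449 > 0 and g(1) = -0.259 < 0.
Iterate (Newton) starting at ψ₁ = 0.59:
  ψ₁ = 0.590: g = 0.1183, g' = -0.594 → ψ₁ = 0.789
  ψ₁ = 0.789: g = -0.0187, g' = -0.822 → ψ₁ = 0.767
  ψ₁ = 0.767: g = -0.0005, g' = -0.782 → ψ₁ = 0.766
Converged at ψ₁ = 0.766.
Drum-1 compositions:
  ethyl acetate: x = 0.270, y = 0.531
  MEK: x = 0.199, y = 0.315
  ethylbenzene: x = 0.251, y = 0.079
  p-xylene: x = 0.279, y = 0.075
Drum-2 feed = drum-1 liquid: z₂ = (0.2705, 0.1989, 0.2512, 0.2795).
Drum 2:
Rachford–Rice: g(ψ₂) = Σ zᵢ(Kᵢ−1)/(1+ψ₂(Kᵢ−1)) = 0.
g(0) = ΣzᵢKᵢ − 1 = 0.910 and g(1) = 1 − Σzᵢ/Kᵢ = -0.102, so a root lies in (0, 1).
Newton–Raphson from ψ₂ = 0.51:
  ψ₂ = 0.510: g = 0.2002, g' = -0.733 → ψ₂ = 0.783
  ψ₂ = 0.783: g = 0.0250, g' = -0.586 → ψ₂ = 0.826
Converged at ψ₂ = 0.826.
  ethyl acetate: x = 0.083, y = 0.310
  MEK: x = 0.074, y = 0.225
  ethylbenzene: x = 0.376, y = 0.225
  p-xylene: x = 0.467, y = 0.240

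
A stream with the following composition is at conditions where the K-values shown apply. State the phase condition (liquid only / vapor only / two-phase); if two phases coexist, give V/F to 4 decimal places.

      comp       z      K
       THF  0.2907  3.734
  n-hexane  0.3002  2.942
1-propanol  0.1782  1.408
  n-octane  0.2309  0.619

vapor only

ΣzᵢKᵢ = 2.3625; Σzᵢ/Kᵢ = 0.6795.
Since Σzᵢ/Kᵢ < 1 the mixture is above its dew point — single vapor phase.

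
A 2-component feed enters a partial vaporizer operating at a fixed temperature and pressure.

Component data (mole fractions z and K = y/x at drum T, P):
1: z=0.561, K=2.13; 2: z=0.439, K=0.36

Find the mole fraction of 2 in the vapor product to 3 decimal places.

y_2 = 0.230

Material balance + equilibrium reduce to Σ zᵢ(Kᵢ−1)/(1+ψ(Kᵢ−1)) = 0.
g(0) = ΣzᵢKᵢ − 1 = 0.353 and g(1) = 1 − Σzᵢ/Kᵢ = -0.483, so a root lies in (0, 1).
Binary case is linear: z₁(K₁−1)(1+ψ(K₂−1)) + z₂(K₂−1)(1+ψ(K₁−1)) = 0
⇒ ψ = [z₁(K₁−1)+z₂(K₂−1)] / [−(K₁−1)(K₂−1)] = 0.3530/0.7232 = 0.488
Compositions from xᵢ = zᵢ/(1+ψ(Kᵢ−1)), yᵢ = Kᵢxᵢ:
  1: x = 0.362, y = 0.770
  2: x = 0.638, y = 0.230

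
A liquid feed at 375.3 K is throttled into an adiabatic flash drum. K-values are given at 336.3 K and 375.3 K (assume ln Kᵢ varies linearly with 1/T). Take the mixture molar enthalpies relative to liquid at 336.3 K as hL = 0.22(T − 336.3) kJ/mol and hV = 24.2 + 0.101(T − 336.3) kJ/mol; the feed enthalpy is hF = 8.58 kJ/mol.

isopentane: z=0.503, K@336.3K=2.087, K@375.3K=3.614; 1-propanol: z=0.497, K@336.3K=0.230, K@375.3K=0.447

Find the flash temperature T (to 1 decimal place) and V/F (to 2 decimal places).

Adiabatic flash: solve Rachford–Rice at each trial T, then check hF = ψ·hV(T) + (1−ψ)·hL(T).
  T = 336.3 K: K = (2.087, 0.230), RR gives ψ = 0.196, H_out = 4.744 kJ/mol
  T = 375.3 K: K = (3.614, 0.447), RR gives ψ = 0.719, H_out = 22.652 kJ/mol
  T = 355.8 K: K = (2.788, 0.327), RR gives ψ = 0.469, H_out = 14.550 kJ/mol
  T = 346.1 K: K = (2.424, 0.276), RR gives ψ = 0.345, H_out = 10.111 kJ/mol
  T = 341.2 K: K = (2.252, 0.252), RR gives ψ = 0.275, H_out = 7.583 kJ/mol
  T = 343.6 K: K = (2.335, 0.263), RR gives ψ = 0.311, H_out = 8.853 kJ/mol
Linear interpolation between T = 341.2 (H_out = 7.583) and T = 343.6 (H_out = 8.853) on hF = 8.58 gives T ≈ 343.1 K, at which ψ = 0.30.

T = 343.1 K, V/F = 0.30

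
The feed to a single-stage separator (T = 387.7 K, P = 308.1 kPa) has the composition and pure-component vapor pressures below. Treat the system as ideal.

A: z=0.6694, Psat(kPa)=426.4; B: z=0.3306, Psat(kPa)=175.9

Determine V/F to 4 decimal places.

V/F = 0.6991

Raoult's law: Kᵢ = Pᵢˢᵃᵗ/P = Pᵢˢᵃᵗ/308.1.
  K_A = 426.4/308.1 = 1.383966, K_B = 175.9/308.1 = 0.570919
Rachford–Rice: g(V/F) = Σ zᵢ(Kᵢ−1)/(1+V/F(Kᵢ−1)) = 0.
Check two-phase: ΣzᵢKᵢ = 1.1152 > 1 and Σzᵢ/Kᵢ = 1.0627 > 1, so g(0) = 0.1152 > 0 and g(1) = -0.0627 < 0.
Newton–Raphson from V/F = 0.5:
  V/F = 0.5000: g = 0.03503, g' = -0.1681 → V/F = 0.7084
  V/F = 0.7084: g = -0.00173, g' = -0.1866 → V/F = 0.6991
Converged at V/F = 0.6991.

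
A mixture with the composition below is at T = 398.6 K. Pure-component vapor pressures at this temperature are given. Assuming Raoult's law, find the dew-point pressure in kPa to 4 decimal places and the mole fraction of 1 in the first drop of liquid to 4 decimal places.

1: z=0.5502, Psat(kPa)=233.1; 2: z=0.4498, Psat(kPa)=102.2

Pdew = 147.8954 kPa, x_1 = 0.3491

At the dew point ψ → 1, so Σzᵢ/Kᵢ = 1 with Kᵢ = Pᵢˢᵃᵗ/P ⇒ 1/P = Σzᵢ/Pᵢˢᵃᵗ.
1/P = 0.5502/233.1 + 0.4498/102.2 = 0.0067615 ⇒ P = 147.8954 kPa
xᵢ = zᵢP/Pᵢˢᵃᵗ ⇒ x_1 = 0.5502·147.8954/233.1 = 0.3491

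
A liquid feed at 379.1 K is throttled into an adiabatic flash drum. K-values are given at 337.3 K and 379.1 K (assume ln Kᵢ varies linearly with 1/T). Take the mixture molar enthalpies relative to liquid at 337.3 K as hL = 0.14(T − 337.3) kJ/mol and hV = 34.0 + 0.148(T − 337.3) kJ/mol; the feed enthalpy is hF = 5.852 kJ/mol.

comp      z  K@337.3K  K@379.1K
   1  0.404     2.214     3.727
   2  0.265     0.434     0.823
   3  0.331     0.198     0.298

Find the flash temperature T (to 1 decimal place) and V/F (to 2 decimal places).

T = 341.7 K, V/F = 0.15

Adiabatic flash: solve Rachford–Rice at each trial T, then check hF = ψ·hV(T) + (1−ψ)·hL(T).
  T = 337.3 K: K = (2.214, 0.434, 0.198), RR gives ψ = 0.088, H_out = 2.977 kJ/mol
  T = 379.1 K: K = (3.727, 0.823, 0.298), RR gives ψ = 0.561, H_out = 25.117 kJ/mol
  T = 358.2 K: K = (2.917, 0.609, 0.246), RR gives ψ = 0.354, H_out = 15.038 kJ/mol
  T = 347.8 K: K = (2.553, 0.517, 0.221), RR gives ψ = 0.235, H_out = 9.479 kJ/mol
  T = 342.6 K: K = (2.382, 0.475, 0.210), RR gives ψ = 0.167, H_out = 6.413 kJ/mol
  T = 340.0 K: K = (2.299, 0.454, 0.204), RR gives ψ = 0.129, H_out = 4.775 kJ/mol
  T = 341.3 K: K = (2.340, 0.465, 0.207), RR gives ψ = 0.148, H_out = 5.604 kJ/mol
Linear interpolation between T = 341.3 (H_out = 5.604) and T = 342.6 (H_out = 6.413) on hF = 5.852 gives T ≈ 341.7 K, at which ψ = 0.15.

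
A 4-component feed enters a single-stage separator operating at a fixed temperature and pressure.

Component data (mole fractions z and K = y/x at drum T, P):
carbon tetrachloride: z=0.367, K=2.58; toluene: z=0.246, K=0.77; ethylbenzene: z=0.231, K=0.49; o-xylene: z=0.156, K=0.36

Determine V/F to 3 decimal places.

V/F = 0.419

Rachford–Rice: g(V/F) = Σ zᵢ(Kᵢ−1)/(1+V/F(Kᵢ−1)) = 0.
g(0) = ΣzᵢKᵢ − 1 = 0.306 and g(1) = 1 − Σzᵢ/Kᵢ = -0.366, so a root lies in (0, 1).
Newton–Raphson from V/F = 0.5:
  V/F = 0.500: g = -0.0449, g' = -0.549 → V/F = 0.418
  V/F = 0.418: g = 0.0005, g' = -0.564 → V/F = 0.419
Converged at V/F = 0.419.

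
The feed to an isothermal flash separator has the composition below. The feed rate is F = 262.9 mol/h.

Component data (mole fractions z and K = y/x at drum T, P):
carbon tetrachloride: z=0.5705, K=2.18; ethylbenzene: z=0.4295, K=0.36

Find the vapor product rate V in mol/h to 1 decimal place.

V = 138.7 mol/h

Material balance + equilibrium reduce to Σ zᵢ(Kᵢ−1)/(1+V/F(Kᵢ−1)) = 0.
g(0) = ΣzᵢKᵢ − 1 = 0.3983 and g(1) = 1 − Σzᵢ/Kᵢ = -0.4548, so a root lies in (0, 1).
Binary case is linear: z₁(K₁−1)(1+V/F(K₂−1)) + z₂(K₂−1)(1+V/F(K₁−1)) = 0
⇒ V/F = [z₁(K₁−1)+z₂(K₂−1)] / [−(K₁−1)(K₂−1)] = 0.39831/0.75520 = 0.5274
Then V = V/F·F = 0.5274·262.9 = 138.7 mol/h and L = F − V = 124.2 mol/h.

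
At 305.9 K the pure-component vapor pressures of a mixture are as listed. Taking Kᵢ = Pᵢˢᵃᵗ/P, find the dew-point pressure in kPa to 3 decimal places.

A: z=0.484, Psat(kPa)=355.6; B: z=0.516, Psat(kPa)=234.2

At the dew point ψ → 1, so Σzᵢ/Kᵢ = 1 with Kᵢ = Pᵢˢᵃᵗ/P ⇒ 1/P = Σzᵢ/Pᵢˢᵃᵗ.
1/P = 0.484/355.6 + 0.516/234.2 = 0.003564 ⇒ P = 280.558 kPa

Pdew = 280.558 kPa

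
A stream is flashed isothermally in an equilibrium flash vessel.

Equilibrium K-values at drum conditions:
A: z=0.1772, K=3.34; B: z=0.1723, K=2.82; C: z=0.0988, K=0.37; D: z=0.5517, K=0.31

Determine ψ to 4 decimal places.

ψ = 0.1996

Rachford–Rice: g(ψ) = Σ zᵢ(Kᵢ−1)/(1+ψ(Kᵢ−1)) = 0.
Feasibility: ΣzᵢKᵢ = 1.2853, Σzᵢ/Kᵢ = 2.1609 — both > 1, two phases present.
Newton–Raphson from ψ = 0.58:
  ψ = 0.5800: g = -0.40429, g' = -1.1372 → ψ = 0.2245
  ψ = 0.2245: g = -0.02846, g' = -1.1257 → ψ = 0.1992
  ψ = 0.1992: g = 0.00046, g' = -1.1631 → ψ = 0.1996
Converged at ψ = 0.1996.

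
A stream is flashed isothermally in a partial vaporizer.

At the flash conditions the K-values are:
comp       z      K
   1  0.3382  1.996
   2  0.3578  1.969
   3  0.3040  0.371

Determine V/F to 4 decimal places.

V/F = 0.7970

Rachford–Rice: g(V/F) = Σ zᵢ(Kᵢ−1)/(1+V/F(Kᵢ−1)) = 0.
Feasibility: ΣzᵢKᵢ = 1.4923, Σzᵢ/Kᵢ = 1.1706 — both > 1, two phases present.
Newton iteration, V/F⁰ = 0.38:
  V/F = 0.3800: g = 0.24649, g' = -0.5637 → V/F = 0.8173
  V/F = 0.8173: g = -0.01431, g' = -0.7159 → V/F = 0.7973
  V/F = 0.7973: g = -0.00021, g' = -0.6951 → V/F = 0.7970
Converged at V/F = 0.7970.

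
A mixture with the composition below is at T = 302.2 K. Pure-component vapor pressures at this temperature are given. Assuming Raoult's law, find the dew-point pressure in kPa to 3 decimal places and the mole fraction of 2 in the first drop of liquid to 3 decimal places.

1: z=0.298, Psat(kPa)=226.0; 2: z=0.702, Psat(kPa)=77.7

At the dew point ψ → 1, so Σzᵢ/Kᵢ = 1 with Kᵢ = Pᵢˢᵃᵗ/P ⇒ 1/P = Σzᵢ/Pᵢˢᵃᵗ.
1/P = 0.298/226.0 + 0.702/77.7 = 0.010353 ⇒ P = 96.587 kPa
xᵢ = zᵢP/Pᵢˢᵃᵗ ⇒ x_2 = 0.702·96.587/77.7 = 0.873

Pdew = 96.587 kPa, x_2 = 0.873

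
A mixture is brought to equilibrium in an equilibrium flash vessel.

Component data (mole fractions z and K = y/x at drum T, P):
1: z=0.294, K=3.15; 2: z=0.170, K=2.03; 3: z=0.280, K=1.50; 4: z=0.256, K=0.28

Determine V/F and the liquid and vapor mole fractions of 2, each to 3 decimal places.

Material balance + equilibrium reduce to Σ zᵢ(Kᵢ−1)/(1+V/F(Kᵢ−1)) = 0.
Feasibility: ΣzᵢKᵢ = 1.763, Σzᵢ/Kᵢ = 1.278 — both > 1, two phases present.
Newton–Raphson from V/F = 0.34:
  V/F = 0.340: g = 0.3704, g' = -0.836 → V/F = 0.783
  V/F = 0.783: g = 0.0106, g' = -0.977 → V/F = 0.794
Converged at V/F = 0.794.
Compositions from xᵢ = zᵢ/(1+V/F(Kᵢ−1)), yᵢ = Kᵢxᵢ:
  1: x = 0.109, y = 0.342
  2: x = 0.094, y = 0.190
  3: x = 0.200, y = 0.301
  4: x = 0.597, y = 0.167

V/F = 0.794, x_2 = 0.094, y_2 = 0.190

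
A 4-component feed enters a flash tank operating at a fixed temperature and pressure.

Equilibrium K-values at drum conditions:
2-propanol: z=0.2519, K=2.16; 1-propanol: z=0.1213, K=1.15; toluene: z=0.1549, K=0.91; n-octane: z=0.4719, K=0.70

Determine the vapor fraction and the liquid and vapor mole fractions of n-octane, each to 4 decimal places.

ψ = 0.6087, x_n-octane = 0.5773, y_n-octane = 0.4041

Let ψ = V/F and solve Σ zᵢ(Kᵢ−1)/(1+ψ(Kᵢ−1)) = 0.
g(0) = ΣzᵢKᵢ − 1 = 0.1549 and g(1) = 1 − Σzᵢ/Kᵢ = -0.0665, so a root lies in (0, 1).
Newton iteration, ψ⁰ = 0.5:
  ψ = 0.5000: g = 0.02071, g' = -0.1983 → ψ = 0.6045
  ψ = 0.6045: g = 0.00078, g' = -0.1842 → ψ = 0.6087
Converged at ψ = 0.6087.
Compositions from xᵢ = zᵢ/(1+ψ(Kᵢ−1)), yᵢ = Kᵢxᵢ:
  2-propanol: x = 0.1476, y = 0.3189
  1-propanol: x = 0.1112, y = 0.1278
  toluene: x = 0.1639, y = 0.1491
  n-octane: x = 0.5773, y = 0.4041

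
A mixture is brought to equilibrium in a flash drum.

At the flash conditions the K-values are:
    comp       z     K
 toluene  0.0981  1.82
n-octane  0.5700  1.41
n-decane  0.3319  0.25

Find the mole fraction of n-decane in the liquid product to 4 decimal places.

Let ψ = V/F and solve Σ zᵢ(Kᵢ−1)/(1+ψ(Kᵢ−1)) = 0.
Check two-phase: ΣzᵢKᵢ = 1.0652 > 1 and Σzᵢ/Kᵢ = 1.7858 > 1, so g(0) = 0.0652 > 0 and g(1) = -0.7858 < 0.
Iterate (Newton) starting at ψ = 0.58:
  ψ = 0.5800: g = -0.19726, g' = -0.6777 → ψ = 0.2889
  ψ = 0.2889: g = -0.04380, g' = -0.4240 → ψ = 0.1856
  ψ = 0.1856: g = -0.00219, g' = -0.3844 → ψ = 0.1799
Converged at ψ = 0.1799.
Compositions from xᵢ = zᵢ/(1+ψ(Kᵢ−1)), yᵢ = Kᵢxᵢ:
  toluene: x = 0.0855, y = 0.1556
  n-octane: x = 0.5308, y = 0.7485
  n-decane: x = 0.3837, y = 0.0959

x_n-decane = 0.3837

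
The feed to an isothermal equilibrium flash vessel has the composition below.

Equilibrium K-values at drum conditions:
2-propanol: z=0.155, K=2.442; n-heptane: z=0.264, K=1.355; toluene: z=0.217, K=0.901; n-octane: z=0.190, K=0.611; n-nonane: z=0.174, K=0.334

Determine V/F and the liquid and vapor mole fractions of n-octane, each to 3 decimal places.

V/F = 0.271, x_n-octane = 0.212, y_n-octane = 0.130

Rachford–Rice: g(V/F) = Σ zᵢ(Kᵢ−1)/(1+V/F(Kᵢ−1)) = 0.
Check two-phase: ΣzᵢKᵢ = 1.106 > 1 and Σzᵢ/Kᵢ = 1.331 > 1, so g(0) = 0.106 > 0 and g(1) = -0.331 < 0.
Newton iteration, V/F⁰ = 0.5:
  V/F = 0.500: g = -0.0786, g' = -0.353 → V/F = 0.277
  V/F = 0.277: g = -0.0021, g' = -0.347 → V/F = 0.271
Converged at V/F = 0.271.
Compositions from xᵢ = zᵢ/(1+V/F(Kᵢ−1)), yᵢ = Kᵢxᵢ:
  2-propanol: x = 0.111, y = 0.272
  n-heptane: x = 0.241, y = 0.326
  toluene: x = 0.223, y = 0.201
  n-octane: x = 0.212, y = 0.130
  n-nonane: x = 0.212, y = 0.071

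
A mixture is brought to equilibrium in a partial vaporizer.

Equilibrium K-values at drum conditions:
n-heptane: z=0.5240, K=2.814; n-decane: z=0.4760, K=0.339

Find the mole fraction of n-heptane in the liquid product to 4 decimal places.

Let ψ = V/F and solve Σ zᵢ(Kᵢ−1)/(1+ψ(Kᵢ−1)) = 0.
Feasibility: ΣzᵢKᵢ = 1.6359, Σzᵢ/Kᵢ = 1.5903 — both > 1, two phases present.
Binary case is linear: z₁(K₁−1)(1+ψ(K₂−1)) + z₂(K₂−1)(1+ψ(K₁−1)) = 0
⇒ ψ = [z₁(K₁−1)+z₂(K₂−1)] / [−(K₁−1)(K₂−1)] = 0.63590/1.19905 = 0.5303
Compositions from xᵢ = zᵢ/(1+ψ(Kᵢ−1)), yᵢ = Kᵢxᵢ:
  n-heptane: x = 0.2671, y = 0.7515
  n-decane: x = 0.7329, y = 0.2485

x_n-heptane = 0.2671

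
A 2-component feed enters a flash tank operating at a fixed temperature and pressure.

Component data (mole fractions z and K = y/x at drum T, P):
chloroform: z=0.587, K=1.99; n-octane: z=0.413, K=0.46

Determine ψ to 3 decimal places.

ψ = 0.670

Material balance + equilibrium reduce to Σ zᵢ(Kᵢ−1)/(1+ψ(Kᵢ−1)) = 0.
Feasibility: ΣzᵢKᵢ = 1.358, Σzᵢ/Kᵢ = 1.193 — both > 1, two phases present.
Newton iteration, ψ⁰ = 0.39:
  ψ = 0.390: g = 0.1367, g' = -0.493 → ψ = 0.668
  ψ = 0.668: g = 0.0012, g' = -0.503 → ψ = 0.670
Converged at ψ = 0.670.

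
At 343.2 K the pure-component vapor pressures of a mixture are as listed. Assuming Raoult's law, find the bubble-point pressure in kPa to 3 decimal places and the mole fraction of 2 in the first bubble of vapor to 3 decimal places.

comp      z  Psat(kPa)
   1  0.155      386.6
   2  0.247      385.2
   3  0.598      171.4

Pbub = 257.565 kPa, y_2 = 0.369

At the bubble point ψ → 0, so ΣzᵢKᵢ = 1 with Kᵢ = Pᵢˢᵃᵗ/P ⇒ P = ΣzᵢPᵢˢᵃᵗ.
P = 0.155·386.6 + 0.247·385.2 + 0.598·171.4 = 257.565 kPa
yᵢ = zᵢPᵢˢᵃᵗ/P ⇒ y_2 = 0.247·385.2/257.565 = 0.369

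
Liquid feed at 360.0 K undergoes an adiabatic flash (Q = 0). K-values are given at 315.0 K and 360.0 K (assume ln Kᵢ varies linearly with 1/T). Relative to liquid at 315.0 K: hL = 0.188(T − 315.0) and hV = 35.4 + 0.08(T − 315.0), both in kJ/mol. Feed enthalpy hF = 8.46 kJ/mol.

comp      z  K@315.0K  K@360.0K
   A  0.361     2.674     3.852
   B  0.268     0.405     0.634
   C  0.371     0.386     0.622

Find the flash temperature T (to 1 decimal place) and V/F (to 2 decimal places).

Adiabatic flash: solve Rachford–Rice at each trial T, then check hF = ψ·hV(T) + (1−ψ)·hL(T).
  T = 315.0 K: K = (2.674, 0.405, 0.386), RR gives ψ = 0.214, H_out = 7.573 kJ/mol
  T = 360.0 K: K = (3.852, 0.634, 0.622), RR gives ψ = 0.744, H_out = 31.175 kJ/mol
  T = 337.5 K: K = (3.249, 0.514, 0.498), RR gives ψ = 0.445, H_out = 18.893 kJ/mol
  T = 326.2 K: K = (2.956, 0.458, 0.440), RR gives ψ = 0.327, H_out = 13.279 kJ/mol
  T = 320.6 K: K = (2.814, 0.431, 0.413), RR gives ψ = 0.271, H_out = 10.466 kJ/mol
  T = 317.8 K: K = (2.744, 0.418, 0.399), RR gives ψ = 0.242, H_out = 9.033 kJ/mol
  T = 316.4 K: K = (2.709, 0.411, 0.393), RR gives ψ = 0.228, H_out = 8.307 kJ/mol
Linear interpolation between T = 316.4 (H_out = 8.307) and T = 317.8 (H_out = 9.033) on hF = 8.46 gives T ≈ 316.7 K, at which ψ = 0.23.

T = 316.7 K, V/F = 0.23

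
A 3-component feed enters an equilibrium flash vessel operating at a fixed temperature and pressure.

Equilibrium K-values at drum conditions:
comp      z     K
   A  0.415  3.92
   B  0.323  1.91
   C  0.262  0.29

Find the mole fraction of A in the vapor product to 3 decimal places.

y_A = 0.454

Material balance + equilibrium reduce to Σ zᵢ(Kᵢ−1)/(1+β(Kᵢ−1)) = 0.
Check two-phase: ΣzᵢKᵢ = 2.320 > 1 and Σzᵢ/Kᵢ = 1.178 > 1, so g(0) = 1.320 > 0 and g(1) = -0.178 < 0.
Iterate (Newton) starting at β = 0.5:
  β = 0.500: g = 0.4062, g' = -1.029 → β = 0.895
  β = 0.895: g = -0.0128, g' = -1.346 → β = 0.885
Converged at β = 0.885.
Compositions from xᵢ = zᵢ/(1+β(Kᵢ−1)), yᵢ = Kᵢxᵢ:
  A: x = 0.116, y = 0.454
  B: x = 0.179, y = 0.342
  C: x = 0.705, y = 0.205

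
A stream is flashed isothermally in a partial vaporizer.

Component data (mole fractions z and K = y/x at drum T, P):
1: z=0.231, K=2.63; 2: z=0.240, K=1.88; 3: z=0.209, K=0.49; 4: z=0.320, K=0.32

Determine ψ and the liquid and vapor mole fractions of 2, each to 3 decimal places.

ψ = 0.330, x_2 = 0.186, y_2 = 0.350

Let ψ = V/F and solve Σ zᵢ(Kᵢ−1)/(1+ψ(Kᵢ−1)) = 0.
Feasibility: ΣzᵢKᵢ = 1.264, Σzᵢ/Kᵢ = 1.642 — both > 1, two phases present.
Newton–Raphson from ψ = 0.44:
  ψ = 0.440: g = -0.0764, g' = -0.696 → ψ = 0.330
Converged at ψ = 0.330.
Compositions from xᵢ = zᵢ/(1+ψ(Kᵢ−1)), yᵢ = Kᵢxᵢ:
  1: x = 0.150, y = 0.395
  2: x = 0.186, y = 0.350
  3: x = 0.251, y = 0.123
  4: x = 0.412, y = 0.132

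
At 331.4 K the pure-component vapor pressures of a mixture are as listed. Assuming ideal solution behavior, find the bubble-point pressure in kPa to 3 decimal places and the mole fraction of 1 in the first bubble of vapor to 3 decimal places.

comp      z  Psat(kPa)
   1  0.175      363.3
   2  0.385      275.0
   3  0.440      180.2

At the bubble point ψ → 0, so ΣzᵢKᵢ = 1 with Kᵢ = Pᵢˢᵃᵗ/P ⇒ P = ΣzᵢPᵢˢᵃᵗ.
P = 0.175·363.3 + 0.385·275.0 + 0.440·180.2 = 248.740 kPa
yᵢ = zᵢPᵢˢᵃᵗ/P ⇒ y_1 = 0.175·363.3/248.740 = 0.256

Pbub = 248.740 kPa, y_1 = 0.256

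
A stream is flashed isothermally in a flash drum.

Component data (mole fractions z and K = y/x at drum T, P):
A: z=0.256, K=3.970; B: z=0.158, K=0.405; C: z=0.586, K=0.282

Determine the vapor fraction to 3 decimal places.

ψ = 0.119

Rachford–Rice: g(ψ) = Σ zᵢ(Kᵢ−1)/(1+ψ(Kᵢ−1)) = 0.
g(0) = ΣzᵢKᵢ − 1 = 0.246 and g(1) = 1 − Σzᵢ/Kᵢ = -1.533, so a root lies in (0, 1).
Iterate (Newton) starting at ψ = 0.35:
  ψ = 0.350: g = -0.3079, g' = -1.171 → ψ = 0.087
  ψ = 0.087: g = 0.0562, g' = -1.832 → ψ = 0.118
  ψ = 0.118: g = 0.0027, g' = -1.665 → ψ = 0.119
Converged at ψ = 0.119.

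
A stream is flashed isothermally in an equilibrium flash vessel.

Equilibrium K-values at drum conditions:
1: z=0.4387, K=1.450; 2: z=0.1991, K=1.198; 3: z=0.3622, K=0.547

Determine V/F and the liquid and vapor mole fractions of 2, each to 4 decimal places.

V/F = 0.4189, x_2 = 0.1839, y_2 = 0.2203

Material balance + equilibrium reduce to Σ zᵢ(Kᵢ−1)/(1+V/F(Kᵢ−1)) = 0.
Feasibility: ΣzᵢKᵢ = 1.0728, Σzᵢ/Kᵢ = 1.1309 — both > 1, two phases present.
Newton iteration, V/F⁰ = 0.5:
  V/F = 0.5000: g = -0.01510, g' = -0.1899 → V/F = 0.4205
  V/F = 0.4205: g = -0.00029, g' = -0.1829 → V/F = 0.4189
Converged at V/F = 0.4189.
Compositions from xᵢ = zᵢ/(1+V/F(Kᵢ−1)), yᵢ = Kᵢxᵢ:
  1: x = 0.3691, y = 0.5352
  2: x = 0.1839, y = 0.2203
  3: x = 0.4470, y = 0.2445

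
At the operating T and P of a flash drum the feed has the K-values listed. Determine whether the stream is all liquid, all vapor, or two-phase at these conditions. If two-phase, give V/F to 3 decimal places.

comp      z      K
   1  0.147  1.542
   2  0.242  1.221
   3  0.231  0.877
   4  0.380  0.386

all liquid

ΣzᵢKᵢ = 0.871; Σzᵢ/Kᵢ = 1.541.
Since ΣzᵢKᵢ < 1 the mixture is below its bubble point — single liquid phase.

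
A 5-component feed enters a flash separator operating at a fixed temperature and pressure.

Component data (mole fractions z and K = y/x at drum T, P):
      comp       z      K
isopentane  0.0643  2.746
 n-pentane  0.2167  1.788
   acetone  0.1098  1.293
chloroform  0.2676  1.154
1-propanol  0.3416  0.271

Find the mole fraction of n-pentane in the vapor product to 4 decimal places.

Rachford–Rice: g(β) = Σ zᵢ(Kᵢ−1)/(1+β(Kᵢ−1)) = 0.
Check two-phase: ΣzᵢKᵢ = 1.1074 > 1 and Σzᵢ/Kᵢ = 1.7219 > 1, so g(0) = 0.1074 > 0 and g(1) = -0.7219 < 0.
Newton iteration, β⁰ = 0.67:
  β = 0.6700: g = -0.25904, g' = -0.8048 → β = 0.3481
  β = 0.3481: g = -0.06158, g' = -0.4982 → β = 0.2245
  β = 0.2245: g = -0.00200, g' = -0.4721 → β = 0.2203
Converged at β = 0.2203.
Compositions from xᵢ = zᵢ/(1+β(Kᵢ−1)), yᵢ = Kᵢxᵢ:
  isopentane: x = 0.0464, y = 0.1275
  n-pentane: x = 0.1846, y = 0.3302
  acetone: x = 0.1031, y = 0.1334
  chloroform: x = 0.2588, y = 0.2987
  1-propanol: x = 0.4069, y = 0.1103

y_n-pentane = 0.3302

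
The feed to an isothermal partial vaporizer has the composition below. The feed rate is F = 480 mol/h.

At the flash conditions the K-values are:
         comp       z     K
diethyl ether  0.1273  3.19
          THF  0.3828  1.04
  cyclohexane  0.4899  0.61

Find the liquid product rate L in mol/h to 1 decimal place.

L = 381.7 mol/h

Material balance + equilibrium reduce to Σ zᵢ(Kᵢ−1)/(1+β(Kᵢ−1)) = 0.
g(0) = ΣzᵢKᵢ − 1 = 0.1030 and g(1) = 1 − Σzᵢ/Kᵢ = -0.2111, so a root lies in (0, 1).
Newton–Raphson from β = 0.48:
  β = 0.4800: g = -0.08413, g' = -0.2585 → β = 0.1545
  β = 0.1545: g = 0.02019, g' = -0.4258 → β = 0.2020
  β = 0.2020: g = 0.00108, g' = -0.3819 → β = 0.2048
Converged at β = 0.2048.
Then V = β·F = 0.2048·480 = 98.3 mol/h and L = F − V = 381.7 mol/h.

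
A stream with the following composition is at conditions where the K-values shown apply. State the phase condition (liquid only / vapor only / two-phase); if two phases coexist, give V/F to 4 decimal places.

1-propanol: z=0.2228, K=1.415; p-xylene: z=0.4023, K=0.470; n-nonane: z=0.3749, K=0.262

ΣzᵢKᵢ = 0.6026; Σzᵢ/Kᵢ = 2.4443.
Since ΣzᵢKᵢ < 1 the mixture is below its bubble point — single liquid phase.

liquid only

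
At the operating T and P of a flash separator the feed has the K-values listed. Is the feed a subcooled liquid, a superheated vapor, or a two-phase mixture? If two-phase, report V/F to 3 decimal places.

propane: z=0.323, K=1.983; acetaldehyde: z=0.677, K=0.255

ΣzᵢKᵢ = 0.813; Σzᵢ/Kᵢ = 2.818.
Since ΣzᵢKᵢ < 1 the mixture is below its bubble point — single liquid phase.

subcooled liquid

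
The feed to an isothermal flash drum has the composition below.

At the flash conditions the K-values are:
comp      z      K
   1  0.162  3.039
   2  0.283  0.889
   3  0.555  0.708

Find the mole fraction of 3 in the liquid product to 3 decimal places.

x_3 = 0.605

Newton–Raphson from ψ = 0.5:
  ψ = 0.500: g = -0.0595, g' = -0.234 → ψ = 0.246
  ψ = 0.246: g = 0.0131, g' = -0.357 → ψ = 0.283
  ψ = 0.283: g = 0.0005, g' = -0.331 → ψ = 0.284
Converged at ψ = 0.284.
Compositions from xᵢ = zᵢ/(1+ψ(Kᵢ−1)), yᵢ = Kᵢxᵢ:
  1: x = 0.103, y = 0.312
  2: x = 0.292, y = 0.260
  3: x = 0.605, y = 0.428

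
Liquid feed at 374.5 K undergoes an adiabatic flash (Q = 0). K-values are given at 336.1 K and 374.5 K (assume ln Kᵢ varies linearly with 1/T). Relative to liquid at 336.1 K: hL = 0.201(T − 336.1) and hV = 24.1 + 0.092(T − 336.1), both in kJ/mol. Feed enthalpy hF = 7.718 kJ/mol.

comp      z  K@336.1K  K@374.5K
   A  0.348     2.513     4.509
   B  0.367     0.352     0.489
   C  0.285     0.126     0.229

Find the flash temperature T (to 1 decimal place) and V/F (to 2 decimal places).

T = 351.8 K, V/F = 0.20

Adiabatic flash: solve Rachford–Rice at each trial T, then check hF = ψ·hV(T) + (1−ψ)·hL(T).
  T = 336.1 K: K = (2.513, 0.352, 0.126), RR gives ψ = 0.035, H_out = 0.838 kJ/mol
  T = 374.5 K: K = (4.509, 0.489, 0.229), RR gives ψ = 0.364, H_out = 14.973 kJ/mol
  T = 355.3 K: K = (3.420, 0.419, 0.173), RR gives ψ = 0.233, H_out = 8.979 kJ/mol
  T = 345.7 K: K = (2.944, 0.385, 0.148), RR gives ψ = 0.147, H_out = 5.326 kJ/mol
  T = 350.5 K: K = (3.176, 0.402, 0.160), RR gives ψ = 0.192, H_out = 7.231 kJ/mol
  T = 352.9 K: K = (3.297, 0.410, 0.166), RR gives ψ = 0.213, H_out = 8.122 kJ/mol
Linear interpolation between T = 350.5 (H_out = 7.231) and T = 352.9 (H_out = 8.122) on hF = 7.718 gives T ≈ 351.8 K, at which ψ = 0.20.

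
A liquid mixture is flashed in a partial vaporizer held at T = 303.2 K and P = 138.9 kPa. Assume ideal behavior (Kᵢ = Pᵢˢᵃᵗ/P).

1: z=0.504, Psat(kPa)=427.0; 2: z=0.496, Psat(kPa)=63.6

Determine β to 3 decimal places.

Raoult's law: Kᵢ = Pᵢˢᵃᵗ/P = Pᵢˢᵃᵗ/138.9.
  K_1 = 427.0/138.9 = 3.07415, K_2 = 63.6/138.9 = 0.45788
Iterate (Newton) starting at β = 0.57:
  β = 0.570: g = 0.0899, g' = -0.761 → β = 0.688
  β = 0.688: g = 0.0017, g' = -0.739 → β = 0.691
Converged at β = 0.691.

β = 0.691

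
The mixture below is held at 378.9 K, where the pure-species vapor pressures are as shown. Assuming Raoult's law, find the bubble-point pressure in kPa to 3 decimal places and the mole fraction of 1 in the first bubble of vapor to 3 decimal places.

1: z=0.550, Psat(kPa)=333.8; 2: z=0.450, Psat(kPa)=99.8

Pbub = 228.500 kPa, y_1 = 0.803

At the bubble point ψ → 0, so ΣzᵢKᵢ = 1 with Kᵢ = Pᵢˢᵃᵗ/P ⇒ P = ΣzᵢPᵢˢᵃᵗ.
P = 0.550·333.8 + 0.450·99.8 = 228.500 kPa
yᵢ = zᵢPᵢˢᵃᵗ/P ⇒ y_1 = 0.550·333.8/228.500 = 0.803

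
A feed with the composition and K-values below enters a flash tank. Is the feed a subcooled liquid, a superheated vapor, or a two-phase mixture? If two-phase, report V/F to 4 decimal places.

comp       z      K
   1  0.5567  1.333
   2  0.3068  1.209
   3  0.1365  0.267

ΣzᵢKᵢ = 1.1494; Σzᵢ/Kᵢ = 1.1826.
Both exceed 1, so a two-phase solution exists.
Rachford–Rice: g(ψ) = Σ zᵢ(Kᵢ−1)/(1+ψ(Kᵢ−1)) = 0.
Newton–Raphson from ψ = 0.5:
  ψ = 0.5000: g = 0.05904, g' = -0.2391 → ψ = 0.7469
  ψ = 0.7469: g = -0.01719, g' = -0.4078 → ψ = 0.7048
  ψ = 0.7048: g = -0.00094, g' = -0.3645 → ψ = 0.7022
Converged at ψ = 0.7022.

two-phase, V/F = 0.7022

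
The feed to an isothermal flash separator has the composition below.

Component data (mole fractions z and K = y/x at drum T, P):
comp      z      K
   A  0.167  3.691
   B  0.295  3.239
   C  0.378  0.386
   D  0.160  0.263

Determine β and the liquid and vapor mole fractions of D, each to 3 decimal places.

Rachford–Rice: g(β) = Σ zᵢ(Kᵢ−1)/(1+β(Kᵢ−1)) = 0.
g(0) = ΣzᵢKᵢ − 1 = 0.760 and g(1) = 1 − Σzᵢ/Kᵢ = -0.724, so a root lies in (0, 1).
Newton iteration, β⁰ = 0.33:
  β = 0.330: g = 0.1710, g' = -1.204 → β = 0.472
  β = 0.472: g = 0.0115, g' = -1.071 → β = 0.483
Converged at β = 0.483.
Compositions from xᵢ = zᵢ/(1+β(Kᵢ−1)), yᵢ = Kᵢxᵢ:
  A: x = 0.073, y = 0.268
  B: x = 0.142, y = 0.459
  C: x = 0.537, y = 0.207
  D: x = 0.248, y = 0.065

β = 0.483, x_D = 0.248, y_D = 0.065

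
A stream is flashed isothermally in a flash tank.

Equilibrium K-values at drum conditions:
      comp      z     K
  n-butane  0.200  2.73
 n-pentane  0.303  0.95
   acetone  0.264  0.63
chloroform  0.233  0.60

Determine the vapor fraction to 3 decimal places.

ψ = 0.291

Material balance + equilibrium reduce to Σ zᵢ(Kᵢ−1)/(1+ψ(Kᵢ−1)) = 0.
Feasibility: ΣzᵢKᵢ = 1.140, Σzᵢ/Kᵢ = 1.200 — both > 1, two phases present.
Newton–Raphson from ψ = 0.6:
  ψ = 0.600: g = -0.0940, g' = -0.269 → ψ = 0.251
  ψ = 0.251: g = 0.0147, g' = -0.382 → ψ = 0.289
  ψ = 0.289: g = 0.0004, g' = -0.360 → ψ = 0.291
Converged at ψ = 0.291.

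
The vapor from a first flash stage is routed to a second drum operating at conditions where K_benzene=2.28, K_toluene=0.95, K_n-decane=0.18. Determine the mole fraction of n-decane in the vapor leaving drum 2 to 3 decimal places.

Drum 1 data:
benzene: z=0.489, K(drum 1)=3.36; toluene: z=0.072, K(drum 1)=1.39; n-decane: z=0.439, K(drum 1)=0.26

Drum 1:
Rachford–Rice: g(ψ₁) = Σ zᵢ(Kᵢ−1)/(1+ψ₁(Kᵢ−1)) = 0.
Feasibility: ΣzᵢKᵢ = 1.857, Σzᵢ/Kᵢ = 1.886 — both > 1, two phases present.
Newton–Raphson from ψ₁ = 0.5:
  ψ₁ = 0.500: g = 0.0372, g' = -1.186 → ψ₁ = 0.531
Converged at ψ₁ = 0.531.
Drum-1 compositions:
  benzene: x = 0.217, y = 0.729
  toluene: x = 0.060, y = 0.083
  n-decane: x = 0.723, y = 0.188
Drum-2 feed = drum-1 vapor: z₂ = (0.7290, 0.0829, 0.1881).
Drum 2:
Newton iteration, ψ₂⁰ = 0.64:
  ψ₂ = 0.640: g = 0.1841, g' = -0.921 → ψ₂ = 0.840
  ψ₂ = 0.840: g = -0.0500, g' = -1.583 → ψ₂ = 0.808
  ψ₂ = 0.808: g = -0.0030, g' = -1.401 → ψ₂ = 0.806
Converged at ψ₂ = 0.806.
  benzene: x = 0.359, y = 0.818
  toluene: x = 0.086, y = 0.082
  n-decane: x = 0.555, y = 0.100

y_n-decane (drum 2) = 0.100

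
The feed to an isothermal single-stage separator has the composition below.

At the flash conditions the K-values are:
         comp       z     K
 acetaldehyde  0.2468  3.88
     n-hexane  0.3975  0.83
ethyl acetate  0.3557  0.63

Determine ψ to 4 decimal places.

ψ = 0.6449

Newton iteration, ψ⁰ = 0.5:
  ψ = 0.5000: g = 0.05597, g' = -0.4309 → ψ = 0.6299
  ψ = 0.6299: g = 0.00530, g' = -0.3557 → ψ = 0.6448
  ψ = 0.6448: g = 0.00005, g' = -0.3493 → ψ = 0.6449
Converged at ψ = 0.6449.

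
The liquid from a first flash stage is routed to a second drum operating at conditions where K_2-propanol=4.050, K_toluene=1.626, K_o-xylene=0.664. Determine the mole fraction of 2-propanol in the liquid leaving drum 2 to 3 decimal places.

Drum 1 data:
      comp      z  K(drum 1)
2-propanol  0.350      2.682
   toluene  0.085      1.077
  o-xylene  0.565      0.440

Drum 1:
Material balance + equilibrium reduce to Σ zᵢ(Kᵢ−1)/(1+ψ₁(Kᵢ−1)) = 0.
Check two-phase: ΣzᵢKᵢ = 1.279 > 1 and Σzᵢ/Kᵢ = 1.494 > 1, so g(0) = 0.279 > 0 and g(1) = -0.494 < 0.
Newton iteration, ψ₁⁰ = 0.5:
  ψ₁ = 0.500: g = -0.1134, g' = -0.634 → ψ₁ = 0.321
  ψ₁ = 0.321: g = 0.0027, g' = -0.681 → ψ₁ = 0.325
Converged at ψ₁ = 0.325.
Drum-1 compositions:
  2-propanol: x = 0.226, y = 0.607
  toluene: x = 0.083, y = 0.089
  o-xylene: x = 0.691, y = 0.304
Drum-2 feed = drum-1 liquid: z₂ = (0.2262, 0.0829, 0.6909).
Drum 2:
Newton iteration, ψ₂⁰ = 0.5:
  ψ₂ = 0.500: g = 0.0338, g' = -0.462 → ψ₂ = 0.573
  ψ₂ = 0.573: g = 0.0018, g' = -0.416 → ψ₂ = 0.577
Converged at ψ₂ = 0.577.
  2-propanol: x = 0.082, y = 0.332
  toluene: x = 0.061, y = 0.099
  o-xylene: x = 0.857, y = 0.569

x_2-propanol (drum 2) = 0.082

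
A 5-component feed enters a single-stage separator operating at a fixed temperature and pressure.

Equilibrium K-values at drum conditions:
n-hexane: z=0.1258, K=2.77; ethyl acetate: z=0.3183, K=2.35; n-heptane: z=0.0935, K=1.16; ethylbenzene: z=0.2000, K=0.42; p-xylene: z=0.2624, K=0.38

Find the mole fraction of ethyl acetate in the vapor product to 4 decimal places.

Rachford–Rice: g(V/F) = Σ zᵢ(Kᵢ−1)/(1+V/F(Kᵢ−1)) = 0.
Check two-phase: ΣzᵢKᵢ = 1.3886 > 1 and Σzᵢ/Kᵢ = 1.4282 > 1, so g(0) = 0.3886 > 0 and g(1) = -0.4282 < 0.
Iterate (Newton) starting at V/F = 0.36:
  V/F = 0.3600: g = 0.08327, g' = -0.6865 → V/F = 0.4813
  V/F = 0.4813: g = 0.00179, g' = -0.6645 → V/F = 0.4840
Converged at V/F = 0.4840.
Compositions from xᵢ = zᵢ/(1+V/F(Kᵢ−1)), yᵢ = Kᵢxᵢ:
  n-hexane: x = 0.0678, y = 0.1877
  ethyl acetate: x = 0.1925, y = 0.4524
  n-heptane: x = 0.0868, y = 0.1007
  ethylbenzene: x = 0.2781, y = 0.1168
  p-xylene: x = 0.3749, y = 0.1425

y_ethyl acetate = 0.4524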